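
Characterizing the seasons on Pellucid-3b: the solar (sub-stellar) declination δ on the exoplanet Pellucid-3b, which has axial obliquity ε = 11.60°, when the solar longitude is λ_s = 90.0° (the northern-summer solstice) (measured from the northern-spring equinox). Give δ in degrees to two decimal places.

sin δ = sin ε · sin λ_s = sin 11.60° × sin 90.0° = 0.201078.
δ = arcsin(0.201078) = +11.60°.

δ = +11.60°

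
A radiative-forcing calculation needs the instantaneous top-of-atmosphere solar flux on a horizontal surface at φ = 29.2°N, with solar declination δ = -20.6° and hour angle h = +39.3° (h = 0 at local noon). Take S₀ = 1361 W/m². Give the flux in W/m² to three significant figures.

627 W/m²

cos θ_z = sin φ sin δ + cos φ cos δ cos h = -0.171649 + 0.632310 = 0.460661.
Flux = S₀ · cos θ_z = 1361 × 0.460661 = 627.0 W/m².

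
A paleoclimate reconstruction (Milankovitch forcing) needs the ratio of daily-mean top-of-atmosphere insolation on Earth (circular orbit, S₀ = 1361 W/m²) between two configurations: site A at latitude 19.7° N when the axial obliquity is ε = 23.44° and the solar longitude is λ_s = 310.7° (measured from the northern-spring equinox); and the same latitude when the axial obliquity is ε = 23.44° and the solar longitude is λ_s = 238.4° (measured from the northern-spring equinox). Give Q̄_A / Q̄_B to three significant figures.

Q̄_A / Q̄_B ≈ 1.04

— Configuration A (φ=+19.7°):
Solar declination: sin δ = sin ε · sin λ_s = sin 23.44° × sin 310.7° = -0.30158, so δ = -17.552°.
cos H₀ = −tan(+19.7°) tan(-17.552°) = 0.1133, H₀ = 1.4573 rad.
Bracket: H₀ sin φ sin δ + cos φ cos δ sin H₀ = 1.4573×0.33710×-0.30158 + 0.94147×0.95344×0.99357 = -0.148153 + 0.891863 = 0.743710.
Q̄ = (S₀/π) × [bracket] = (1361/π) × 0.743710 = 322.19 W/m².
— Configuration B (φ=+19.7°):
Solar declination: sin δ = sin ε · sin λ_s = sin 23.44° × sin 238.4° = -0.33881, so δ = -19.804°.
cos H₀ = −tan(+19.7°) tan(-19.804°) = 0.1289, H₀ = 1.4415 rad.
Bracket: H₀ sin φ sin δ + cos φ cos δ sin H₀ = 1.4415×0.33710×-0.33881 + 0.94147×0.94086×0.99165 = -0.164638 + 0.878395 = 0.713757.
Q̄ = (S₀/π) × [bracket] = (1361/π) × 0.713757 = 309.21 W/m².
Ratio Q̄_A / Q̄_B = 322.19 / 309.21 = 1.042.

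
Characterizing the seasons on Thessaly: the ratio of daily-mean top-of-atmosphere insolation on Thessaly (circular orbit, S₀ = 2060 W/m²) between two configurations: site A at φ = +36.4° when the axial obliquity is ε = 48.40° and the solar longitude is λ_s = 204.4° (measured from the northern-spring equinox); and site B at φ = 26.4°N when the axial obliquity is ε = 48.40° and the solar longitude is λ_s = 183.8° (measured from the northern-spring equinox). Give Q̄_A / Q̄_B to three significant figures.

Q̄_A / Q̄_B ≈ 0.581

— Configuration A (φ=+36.4°):
Solar declination: sin δ = sin ε · sin λ_s = sin 48.40° × sin 204.4° = -0.30892, so δ = -17.994°.
cos H₀ = −tan(+36.4°) tan(-17.994°) = 0.2395, H₀ = 1.3290 rad.
Bracket: H₀ sin φ sin δ + cos φ cos δ sin H₀ = 1.3290×0.59342×-0.30892 + 0.80489×0.95109×0.97090 = -0.243631 + 0.743246 = 0.499615.
Q̄ = (S₀/π) × [bracket] = (2060/π) × 0.499615 = 327.61 W/m².
— Configuration B (φ=+26.4°):
Solar declination: sin δ = sin ε · sin λ_s = sin 48.40° × sin 183.8° = -0.04956, so δ = -2.841°.
cos H₀ = −tan(+26.4°) tan(-2.841°) = 0.0246, H₀ = 1.5462 rad.
Bracket: H₀ sin φ sin δ + cos φ cos δ sin H₀ = 1.5462×0.44464×-0.04956 + 0.89571×0.99877×0.99970 = -0.034073 + 0.894340 = 0.860267.
Q̄ = (S₀/π) × [bracket] = (2060/π) × 0.860267 = 564.09 W/m².
Ratio Q̄_A / Q̄_B = 327.61 / 564.09 = 0.5808.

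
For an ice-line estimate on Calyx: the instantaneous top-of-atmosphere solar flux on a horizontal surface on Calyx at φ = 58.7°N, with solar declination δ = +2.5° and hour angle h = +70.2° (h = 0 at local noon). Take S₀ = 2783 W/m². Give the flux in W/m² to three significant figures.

593 W/m²

cos θ_z = sin φ sin δ + cos φ cos δ cos h = 0.037271 + 0.175813 = 0.213084.
Flux = S₀ · cos θ_z = 2783 × 0.213084 = 593.0 W/m².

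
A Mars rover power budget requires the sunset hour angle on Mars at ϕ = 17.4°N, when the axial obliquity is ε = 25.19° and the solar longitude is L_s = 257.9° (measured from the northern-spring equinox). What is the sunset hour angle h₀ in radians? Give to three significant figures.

Solar declination: sin δ = sin ε · sin L_s = sin 25.19° × sin 257.9° = -0.41617, so δ = -24.593°.
cos h₀ = −tan ϕ · tan δ = −tan(+17.4°) × tan(-24.593°) = 0.1434, so h₀ = 1.4269 rad = 81.75°.

h₀ = 1.43 rad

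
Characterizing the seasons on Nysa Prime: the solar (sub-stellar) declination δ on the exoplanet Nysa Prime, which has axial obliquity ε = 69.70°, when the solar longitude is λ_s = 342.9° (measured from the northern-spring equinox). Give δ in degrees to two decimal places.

δ = -16.01°

sin δ = sin ε · sin λ_s = sin 69.70° × sin 342.9° = -0.275777.
δ = arcsin(-0.275777) = -16.01°.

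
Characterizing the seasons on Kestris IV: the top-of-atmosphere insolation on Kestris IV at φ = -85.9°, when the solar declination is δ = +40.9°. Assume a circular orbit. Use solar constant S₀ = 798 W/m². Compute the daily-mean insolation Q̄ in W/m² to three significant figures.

Q̄ ≈ 0.00 W/m²

cos H₀ = −tan(-85.9°) tan(+40.900°) = 12.0845 ≥ 1 ⇒ polar night, H₀ = 0 and Q̄ = 0.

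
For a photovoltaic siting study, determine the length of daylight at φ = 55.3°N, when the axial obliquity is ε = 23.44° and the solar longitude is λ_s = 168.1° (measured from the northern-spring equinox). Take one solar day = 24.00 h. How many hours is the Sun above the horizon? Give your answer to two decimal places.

12.91 h

Solar declination: sin δ = sin ε · sin λ_s = sin 23.44° × sin 168.1° = 0.08203, so δ = +4.705°.
cos H₀ = −tan φ · tan δ = −tan(+55.3°) × tan(+4.705°) = -0.1189, so H₀ = 1.6899 rad = 96.83°.
Daylight = 2H₀/(2π) × 24.00 h = (1.6899/π) × 24.00 = 12.91 h.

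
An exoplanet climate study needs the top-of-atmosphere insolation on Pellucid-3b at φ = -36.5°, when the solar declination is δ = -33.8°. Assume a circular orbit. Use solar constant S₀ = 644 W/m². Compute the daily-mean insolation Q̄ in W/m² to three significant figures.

Q̄ ≈ 261 W/m²

cos H₀ = −tan(-36.5°) tan(-33.800°) = -0.4954, H₀ = 2.0890 rad.
Bracket: H₀ sin φ sin δ + cos φ cos δ sin H₀ = 2.0890×-0.59482×-0.55630 + 0.80386×0.83098×0.86869 = 0.691247 + 0.580278 = 1.271525.
Q̄ = (S₀/π) × [bracket] = (644/π) × 1.271525 = 260.7 W/m².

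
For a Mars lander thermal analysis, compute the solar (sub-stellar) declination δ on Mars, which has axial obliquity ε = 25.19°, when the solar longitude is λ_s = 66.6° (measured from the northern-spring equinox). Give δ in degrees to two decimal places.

sin δ = sin ε · sin λ_s = sin 25.19° × sin 66.6° = 0.390616.
δ = arcsin(0.390616) = +22.99°.

δ = +22.99°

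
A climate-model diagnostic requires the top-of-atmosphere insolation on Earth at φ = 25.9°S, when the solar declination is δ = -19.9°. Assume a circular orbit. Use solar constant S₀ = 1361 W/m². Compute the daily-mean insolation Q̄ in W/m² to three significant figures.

Q̄ ≈ 473 W/m²

cos H₀ = −tan(-25.9°) tan(-19.900°) = -0.1758, H₀ = 1.7475 rad.
Bracket: H₀ sin φ sin δ + cos φ cos δ sin H₀ = 1.7475×-0.43680×-0.34038 + 0.89956×0.94029×0.98443 = 0.259815 + 0.832677 = 1.092492.
Q̄ = (S₀/π) × [bracket] = (1361/π) × 1.092492 = 473.3 W/m².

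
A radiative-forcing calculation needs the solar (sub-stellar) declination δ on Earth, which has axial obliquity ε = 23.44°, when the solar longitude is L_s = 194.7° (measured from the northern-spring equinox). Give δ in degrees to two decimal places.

sin δ = sin ε · sin L_s = sin 23.44° × sin 194.7° = -0.100942.
δ = arcsin(-0.100942) = -5.79°.

δ = -5.79°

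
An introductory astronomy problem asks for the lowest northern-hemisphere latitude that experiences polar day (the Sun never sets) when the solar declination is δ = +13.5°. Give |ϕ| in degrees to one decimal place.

|ϕ| = 76.5°

Polar day requires cos h₀ = −tan ϕ tan δ ≤ −1, i.e. tan ϕ tan δ ≥ 1.
The boundary is |tan ϕ| · |tan δ| = 1, so |ϕ| = 90° − |δ| = 90° − 13.5° = 76.5° in the northern hemisphere.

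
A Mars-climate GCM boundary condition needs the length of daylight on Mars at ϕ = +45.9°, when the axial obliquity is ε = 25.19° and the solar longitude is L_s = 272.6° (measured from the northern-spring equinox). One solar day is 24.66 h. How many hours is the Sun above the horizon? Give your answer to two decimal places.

8.36 h

Solar declination: sin δ = sin ε · sin L_s = sin 25.19° × sin 272.6° = -0.42518, so δ = -25.162°.
cos h₀ = −tan ϕ · tan δ = −tan(+45.9°) × tan(-25.162°) = 0.4848, so h₀ = 1.0647 rad = 61.00°.
Daylight = 2h₀/(2π) × 24.66 h = (1.0647/π) × 24.66 = 8.36 h.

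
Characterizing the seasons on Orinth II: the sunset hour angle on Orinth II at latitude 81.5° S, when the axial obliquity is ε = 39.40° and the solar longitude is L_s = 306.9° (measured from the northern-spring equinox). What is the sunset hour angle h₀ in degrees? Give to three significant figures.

h₀ = 180°

Solar declination: sin δ = sin ε · sin L_s = sin 39.40° × sin 306.9° = -0.50758, so δ = -30.503°.
Sunrise equation: cos h₀ = −tan ϕ · tan δ = -3.9419 ≤ −1, so the host star never sets (polar day) and h₀ = π.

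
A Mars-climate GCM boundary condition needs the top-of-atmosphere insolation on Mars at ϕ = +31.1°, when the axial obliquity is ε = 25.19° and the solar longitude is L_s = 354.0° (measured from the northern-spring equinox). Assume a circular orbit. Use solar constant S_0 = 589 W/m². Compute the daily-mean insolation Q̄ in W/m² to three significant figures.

Q̄ ≈ 154 W/m²

Solar declination: sin δ = sin ε · sin L_s = sin 25.19° × sin 354.0° = -0.04449, so δ = -2.550°.
cos h₀ = −tan(+31.1°) tan(-2.550°) = 0.0269, h₀ = 1.5439 rad.
Bracket: h₀ sin ϕ sin δ + cos ϕ cos δ sin h₀ = 1.5439×0.51653×-0.04449 + 0.85627×0.99901×0.99964 = -0.035479 + 0.855114 = 0.819635.
Q̄ = (S_0/π) × [bracket] = (589/π) × 0.819635 = 153.7 W/m².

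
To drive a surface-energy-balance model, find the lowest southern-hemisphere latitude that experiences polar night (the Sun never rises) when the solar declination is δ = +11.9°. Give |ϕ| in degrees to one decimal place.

Polar night requires cos h₀ = −tan ϕ tan δ ≥ 1, i.e. tan ϕ tan δ ≤ −1.
The boundary is |tan ϕ| · |tan δ| = 1, so |ϕ| = 90° − |δ| = 90° − 11.9° = 78.1° in the southern hemisphere.

|ϕ| = 78.1°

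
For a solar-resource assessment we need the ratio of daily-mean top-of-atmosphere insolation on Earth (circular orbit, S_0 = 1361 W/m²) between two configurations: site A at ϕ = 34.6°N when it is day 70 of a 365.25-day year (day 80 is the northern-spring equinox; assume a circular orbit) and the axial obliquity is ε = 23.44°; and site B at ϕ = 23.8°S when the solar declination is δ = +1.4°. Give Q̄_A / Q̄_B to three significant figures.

— Configuration A (ϕ=+34.6°):
Solar longitude: L_s = 360° × (70 − 80)/365.25 = -9.856°, i.e. -9.856° + 360° = 350.144°.
sin δ = sin 23.44° × sin 350.144° = -0.06809, so δ = -3.904°.
cos h₀ = −tan(+34.6°) tan(-3.904°) = 0.0471, h₀ = 1.5237 rad.
Bracket: h₀ sin ϕ sin δ + cos ϕ cos δ sin h₀ = 1.5237×0.56784×-0.06809 + 0.82314×0.99768×0.99889 = -0.058913 + 0.820319 = 0.761406.
Q̄ = (S_0/π) × [bracket] = (1361/π) × 0.761406 = 329.86 W/m².
— Configuration B (ϕ=-23.8°):
cos h₀ = −tan(-23.8°) tan(+1.400°) = 0.0108, h₀ = 1.5600 rad.
Bracket: h₀ sin ϕ sin δ + cos ϕ cos δ sin h₀ = 1.5600×-0.40355×0.02443 + 0.91496×0.99970×0.99994 = -0.015380 + 0.914631 = 0.899251.
Q̄ = (S_0/π) × [bracket] = (1361/π) × 0.899251 = 389.57 W/m².
Ratio Q̄_A / Q̄_B = 329.86 / 389.57 = 0.8467.

Q̄_A / Q̄_B ≈ 0.847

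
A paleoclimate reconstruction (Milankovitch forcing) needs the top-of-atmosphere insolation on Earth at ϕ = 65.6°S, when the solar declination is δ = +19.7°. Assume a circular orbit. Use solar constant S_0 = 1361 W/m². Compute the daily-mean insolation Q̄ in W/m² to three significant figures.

cos h₀ = −tan(-65.6°) tan(+19.700°) = 0.7893, h₀ = 0.6611 rad.
Bracket: h₀ sin ϕ sin δ + cos ϕ cos δ sin h₀ = 0.6611×-0.91068×0.33710 + 0.41310×0.94147×0.61398 = -0.202951 + 0.238790 = 0.035839.
Q̄ = (S_0/π) × [bracket] = (1361/π) × 0.035839 = 15.53 W/m².

Q̄ ≈ 15.5 W/m²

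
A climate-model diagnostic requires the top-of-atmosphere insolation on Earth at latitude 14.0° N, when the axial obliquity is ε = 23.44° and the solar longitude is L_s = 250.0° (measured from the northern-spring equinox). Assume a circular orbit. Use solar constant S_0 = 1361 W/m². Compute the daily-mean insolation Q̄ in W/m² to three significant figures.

Solar declination: sin δ = sin ε · sin L_s = sin 23.44° × sin 250.0° = -0.37380, so δ = -21.950°.
cos h₀ = −tan(+14.0°) tan(-21.950°) = 0.1005, h₀ = 1.4701 rad.
Bracket: h₀ sin ϕ sin δ + cos ϕ cos δ sin h₀ = 1.4701×0.24192×-0.37380 + 0.97030×0.92751×0.99494 = -0.132941 + 0.895409 = 0.762468.
Q̄ = (S_0/π) × [bracket] = (1361/π) × 0.762468 = 330.3 W/m².

Q̄ ≈ 330 W/m²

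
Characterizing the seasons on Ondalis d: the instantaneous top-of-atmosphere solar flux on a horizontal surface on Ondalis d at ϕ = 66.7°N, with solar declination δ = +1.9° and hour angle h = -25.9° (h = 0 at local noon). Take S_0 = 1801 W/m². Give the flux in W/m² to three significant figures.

cos θ_z = sin ϕ sin δ + cos ϕ cos δ cos h = 0.030451 + 0.355620 = 0.386071.
Flux = S_0 · cos θ_z = 1801 × 0.386071 = 695.3 W/m².

695 W/m²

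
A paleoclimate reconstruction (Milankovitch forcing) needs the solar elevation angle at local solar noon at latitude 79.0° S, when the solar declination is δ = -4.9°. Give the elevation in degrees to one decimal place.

At local noon the hour angle is zero, so the zenith angle equals |φ − δ| = |-79.0° − (-4.900°)| = 74.100°.
Elevation = 90° − 74.100° = 15.9°.

15.9°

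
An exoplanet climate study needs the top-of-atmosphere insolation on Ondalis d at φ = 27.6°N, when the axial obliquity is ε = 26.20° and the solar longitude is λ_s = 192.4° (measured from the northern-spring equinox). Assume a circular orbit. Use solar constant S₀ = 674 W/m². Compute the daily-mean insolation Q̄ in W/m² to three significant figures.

Q̄ ≈ 175 W/m²

Solar declination: sin δ = sin ε · sin λ_s = sin 26.20° × sin 192.4° = -0.09481, so δ = -5.440°.
cos H₀ = −tan(+27.6°) tan(-5.440°) = 0.0498, H₀ = 1.5210 rad.
Bracket: H₀ sin φ sin δ + cos φ cos δ sin H₀ = 1.5210×0.46330×-0.09481 + 0.88620×0.99550×0.99876 = -0.066811 + 0.881118 = 0.814307.
Q̄ = (S₀/π) × [bracket] = (674/π) × 0.814307 = 174.7 W/m².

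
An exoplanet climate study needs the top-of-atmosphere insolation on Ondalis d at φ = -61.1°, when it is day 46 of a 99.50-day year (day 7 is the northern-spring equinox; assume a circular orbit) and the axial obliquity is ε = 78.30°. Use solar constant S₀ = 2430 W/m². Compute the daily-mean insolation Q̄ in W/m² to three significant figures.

Q̄ ≈ 0.00 W/m²

Solar longitude: λ_s = 360° × (46 − 7)/99.50 = 141.106°.
sin δ = sin 78.30° × sin 141.106° = 0.61484, so δ = +37.940°.
cos H₀ = −tan(-61.1°) tan(+37.940°) = 1.4123 ≥ 1 ⇒ polar night, H₀ = 0 and Q̄ = 0.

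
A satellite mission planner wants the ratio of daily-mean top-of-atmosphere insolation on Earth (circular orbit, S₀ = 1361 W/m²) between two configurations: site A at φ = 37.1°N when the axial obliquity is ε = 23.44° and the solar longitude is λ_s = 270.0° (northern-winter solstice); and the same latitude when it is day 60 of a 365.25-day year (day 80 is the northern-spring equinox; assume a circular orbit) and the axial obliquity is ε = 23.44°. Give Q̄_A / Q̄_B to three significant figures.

— Configuration A (φ=+37.1°):
Solar declination: sin δ = sin ε · sin λ_s = sin 23.44° × sin 270.0° = -0.39779, so δ = -23.440°.
cos H₀ = −tan(+37.1°) tan(-23.440°) = 0.3279, H₀ = 1.2367 rad.
Bracket: H₀ sin φ sin δ + cos φ cos δ sin H₀ = 1.2367×0.60321×-0.39779 + 0.79758×0.91748×0.94471 = -0.296747 + 0.691304 = 0.394557.
Q̄ = (S₀/π) × [bracket] = (1361/π) × 0.394557 = 170.93 W/m².
— Configuration B (φ=+37.1°):
Solar longitude: λ_s = 360° × (60 − 80)/365.25 = -19.713°, i.e. -19.713° + 360° = 340.287°.
sin δ = sin 23.44° × sin 340.287° = -0.13417, so δ = -7.711°.
cos H₀ = −tan(+37.1°) tan(-7.711°) = 0.1024, H₀ = 1.4682 rad.
Bracket: H₀ sin φ sin δ + cos φ cos δ sin H₀ = 1.4682×0.60321×-0.13417 + 0.79758×0.99096×0.99474 = -0.118825 + 0.786213 = 0.667388.
Q̄ = (S₀/π) × [bracket] = (1361/π) × 0.667388 = 289.13 W/m².
Ratio Q̄_A / Q̄_B = 170.93 / 289.13 = 0.5912.

Q̄_A / Q̄_B ≈ 0.591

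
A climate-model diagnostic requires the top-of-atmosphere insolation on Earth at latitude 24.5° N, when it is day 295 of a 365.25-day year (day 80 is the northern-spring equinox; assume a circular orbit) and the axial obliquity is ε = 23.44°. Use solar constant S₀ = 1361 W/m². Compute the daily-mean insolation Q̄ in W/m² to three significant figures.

Q̄ ≈ 328 W/m²

Solar longitude: λ_s = 360° × (295 − 80)/365.25 = 211.910°.
sin δ = sin 23.44° × sin 211.910° = -0.21026, so δ = -12.138°.
cos H₀ = −tan(+24.5°) tan(-12.138°) = 0.0980, H₀ = 1.4726 rad.
Bracket: H₀ sin φ sin δ + cos φ cos δ sin H₀ = 1.4726×0.41469×-0.21026 + 0.90996×0.97764×0.99519 = -0.128400 + 0.885334 = 0.756934.
Q̄ = (S₀/π) × [bracket] = (1361/π) × 0.756934 = 327.9 W/m².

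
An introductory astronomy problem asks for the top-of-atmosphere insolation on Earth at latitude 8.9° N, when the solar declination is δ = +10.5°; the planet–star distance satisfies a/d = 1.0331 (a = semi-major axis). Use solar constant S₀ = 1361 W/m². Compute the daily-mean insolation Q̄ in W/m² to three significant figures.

cos H₀ = −tan(+8.9°) tan(+10.500°) = -0.0290, H₀ = 1.5998 rad.
Bracket: H₀ sin φ sin δ + cos φ cos δ sin H₀ = 1.5998×0.15471×0.18224 + 0.98796×0.98325×0.99958 = 0.045105 + 0.971004 = 1.016109.
Inverse-square distance factor (a/d)² = 1.0331² = 1.067296.
Q̄ = (S₀/π) × 1.067296 × [bracket] = (1361/π) × 1.067296 × 1.016109 = 469.8 W/m².

Q̄ ≈ 470 W/m²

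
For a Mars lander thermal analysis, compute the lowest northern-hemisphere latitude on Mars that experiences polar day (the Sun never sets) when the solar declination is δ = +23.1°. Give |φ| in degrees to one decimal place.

|φ| = 66.9°

Polar day requires cos H₀ = −tan φ tan δ ≤ −1, i.e. tan φ tan δ ≥ 1.
The boundary is |tan φ| · |tan δ| = 1, so |φ| = 90° − |δ| = 90° − 23.1° = 66.9° in the northern hemisphere.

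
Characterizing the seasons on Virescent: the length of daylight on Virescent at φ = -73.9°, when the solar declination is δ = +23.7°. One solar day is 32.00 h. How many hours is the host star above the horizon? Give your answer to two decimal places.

0.00 h

cos H₀ = −tan φ · tan δ = 1.5208 ≥ 1, so the host star never rises (polar night) and H₀ = 0.
Daylight = 2H₀/(2π) × 32.00 h = (0.0000/π) × 32.00 = 0.00 h.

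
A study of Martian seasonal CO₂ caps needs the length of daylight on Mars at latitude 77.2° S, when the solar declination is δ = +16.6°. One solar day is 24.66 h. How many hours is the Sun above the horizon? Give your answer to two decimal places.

0.00 h

cos h₀ = −tan ϕ · tan δ = 1.3121 ≥ 1, so the Sun never rises (polar night) and h₀ = 0.
Daylight = 2h₀/(2π) × 24.66 h = (0.0000/π) × 24.66 = 0.00 h.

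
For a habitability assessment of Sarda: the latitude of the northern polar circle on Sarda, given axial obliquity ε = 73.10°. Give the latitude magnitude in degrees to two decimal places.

16.90°

The polar circle is the lowest latitude that experiences at least one full rotation of continuous daylight at the northern-summer solstice; it lies at |φ| = 90° − ε = 90° − 73.10° = 16.90°.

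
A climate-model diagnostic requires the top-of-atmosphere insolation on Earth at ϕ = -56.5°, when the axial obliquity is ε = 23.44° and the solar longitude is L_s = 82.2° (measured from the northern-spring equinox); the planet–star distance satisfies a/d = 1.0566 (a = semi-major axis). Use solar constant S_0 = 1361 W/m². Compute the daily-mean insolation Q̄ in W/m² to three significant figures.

Q̄ ≈ 49.2 W/m²

Solar declination: sin δ = sin ε · sin L_s = sin 23.44° × sin 82.2° = 0.39411, so δ = +23.210°.
cos h₀ = −tan(-56.5°) tan(+23.210°) = 0.6479, h₀ = 0.8660 rad.
Bracket: h₀ sin ϕ sin δ + cos ϕ cos δ sin h₀ = 0.8660×-0.83389×0.39411 + 0.55194×0.91906×0.76175 = -0.284606 + 0.386410 = 0.101804.
Inverse-square distance factor (a/d)² = 1.0566² = 1.116404.
Q̄ = (S_0/π) × 1.116404 × [bracket] = (1361/π) × 1.116404 × 0.101804 = 49.24 W/m².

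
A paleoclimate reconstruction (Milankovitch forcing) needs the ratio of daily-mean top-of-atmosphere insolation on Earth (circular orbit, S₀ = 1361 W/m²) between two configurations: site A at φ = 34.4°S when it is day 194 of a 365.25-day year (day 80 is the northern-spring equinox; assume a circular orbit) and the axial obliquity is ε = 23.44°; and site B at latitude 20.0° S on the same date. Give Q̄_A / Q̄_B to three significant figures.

Q̄_A / Q̄_B ≈ 0.685

— Configuration A (φ=-34.4°):
Solar longitude: λ_s = 360° × (194 − 80)/365.25 = 112.361°.
sin δ = sin 23.44° × sin 112.361° = 0.36788, so δ = +21.585°.
cos H₀ = −tan(-34.4°) tan(+21.585°) = 0.2709, H₀ = 1.2965 rad.
Bracket: H₀ sin φ sin δ + cos φ cos δ sin H₀ = 1.2965×-0.56497×0.36788 + 0.82511×0.92987×0.96261 = -0.269466 + 0.738558 = 0.469092.
Q̄ = (S₀/π) × [bracket] = (1361/π) × 0.469092 = 203.22 W/m².
— Configuration B (φ=-20.0°):
cos H₀ = −tan(-20.0°) tan(+21.585°) = 0.1440, H₀ = 1.4263 rad.
Bracket: H₀ sin φ sin δ + cos φ cos δ sin H₀ = 1.4263×-0.34202×0.36788 + 0.93969×0.92987×0.98958 = -0.179460 + 0.864685 = 0.685225.
Q̄ = (S₀/π) × [bracket] = (1361/π) × 0.685225 = 296.85 W/m².
Ratio Q̄_A / Q̄_B = 203.22 / 296.85 = 0.6846.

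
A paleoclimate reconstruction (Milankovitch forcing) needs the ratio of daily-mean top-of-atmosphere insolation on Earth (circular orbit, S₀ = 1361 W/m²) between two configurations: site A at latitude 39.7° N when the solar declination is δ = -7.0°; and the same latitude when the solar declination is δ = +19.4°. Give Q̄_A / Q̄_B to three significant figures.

— Configuration A (φ=+39.7°):
cos H₀ = −tan(+39.7°) tan(-7.000°) = 0.1019, H₀ = 1.4687 rad.
Bracket: H₀ sin φ sin δ + cos φ cos δ sin H₀ = 1.4687×0.63877×-0.12187 + 0.76940×0.99255×0.99479 = -0.114334 + 0.759689 = 0.645355.
Q̄ = (S₀/π) × [bracket] = (1361/π) × 0.645355 = 279.58 W/m².
— Configuration B (φ=+39.7°):
cos H₀ = −tan(+39.7°) tan(+19.400°) = -0.2924, H₀ = 1.8675 rad.
Bracket: H₀ sin φ sin δ + cos φ cos δ sin H₀ = 1.8675×0.63877×0.33216 + 0.76940×0.94322×0.95631 = 0.396235 + 0.694007 = 1.090242.
Q̄ = (S₀/π) × [bracket] = (1361/π) × 1.090242 = 472.31 W/m².
Ratio Q̄_A / Q̄_B = 279.58 / 472.31 = 0.5919.

Q̄_A / Q̄_B ≈ 0.592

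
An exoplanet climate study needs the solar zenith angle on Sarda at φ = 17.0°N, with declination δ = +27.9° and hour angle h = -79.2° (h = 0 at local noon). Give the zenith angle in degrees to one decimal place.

cos θ_z = sin φ sin δ + cos φ cos δ cos h = 0.136809 + 0.158365 = 0.295174.
θ_z = arccos(0.295174) = 72.8°.

θ_z = 72.8°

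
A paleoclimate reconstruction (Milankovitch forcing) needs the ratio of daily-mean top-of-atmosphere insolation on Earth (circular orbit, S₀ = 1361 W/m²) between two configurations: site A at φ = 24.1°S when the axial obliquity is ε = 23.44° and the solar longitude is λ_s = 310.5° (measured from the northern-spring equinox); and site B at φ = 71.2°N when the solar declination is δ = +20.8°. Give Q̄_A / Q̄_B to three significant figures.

Q̄_A / Q̄_B ≈ 1.02

— Configuration A (φ=-24.1°):
Solar declination: sin δ = sin ε · sin λ_s = sin 23.44° × sin 310.5° = -0.30248, so δ = -17.607°.
cos H₀ = −tan(-24.1°) tan(-17.607°) = -0.1420, H₀ = 1.7132 rad.
Bracket: H₀ sin φ sin δ + cos φ cos δ sin H₀ = 1.7132×-0.40833×-0.30248 + 0.91283×0.95316×0.98987 = 0.211600 + 0.861259 = 1.072859.
Q̄ = (S₀/π) × [bracket] = (1361/π) × 1.072859 = 464.78 W/m².
— Configuration B (φ=+71.2°):
cos H₀ = −tan(+71.2°) tan(+20.800°) = -1.1158 ≤ −1 ⇒ polar day, H₀ = π.
Bracket: H₀ sin φ sin δ + cos φ cos δ sin H₀ = 3.1416×0.94665×0.35511 + 0.32227×0.93483×0.00000 = 1.056096 + 0.000000 = 1.056096.
Q̄ = (S₀/π) × [bracket] = (1361/π) × 1.056096 = 457.52 W/m².
Ratio Q̄_A / Q̄_B = 464.78 / 457.52 = 1.016.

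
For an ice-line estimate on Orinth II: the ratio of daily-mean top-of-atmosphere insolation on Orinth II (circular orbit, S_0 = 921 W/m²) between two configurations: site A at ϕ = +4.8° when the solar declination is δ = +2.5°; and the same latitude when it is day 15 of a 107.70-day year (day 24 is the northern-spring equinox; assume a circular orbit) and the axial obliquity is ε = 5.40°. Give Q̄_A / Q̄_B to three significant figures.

Q̄_A / Q̄_B ≈ 1.01

— Configuration A (ϕ=+4.8°):
cos h₀ = −tan(+4.8°) tan(+2.500°) = -0.0037, h₀ = 1.5745 rad.
Bracket: h₀ sin ϕ sin δ + cos ϕ cos δ sin h₀ = 1.5745×0.08368×0.04362 + 0.99649×0.99905×0.99999 = 0.005747 + 0.995533 = 1.001280.
Q̄ = (S_0/π) × [bracket] = (921/π) × 1.001280 = 293.54 W/m².
— Configuration B (ϕ=+4.8°):
Solar longitude: L_s = 360° × (15 − 24)/107.70 = -30.084°, i.e. -30.084° + 360° = 329.916°.
sin δ = sin 5.40° × sin 329.916° = -0.04717, so δ = -2.704°.
cos h₀ = −tan(+4.8°) tan(-2.704°) = 0.0040, h₀ = 1.5668 rad.
Bracket: h₀ sin ϕ sin δ + cos ϕ cos δ sin h₀ = 1.5668×0.08368×-0.04717 + 0.99649×0.99889×0.99999 = -0.006184 + 0.995374 = 0.989190.
Q̄ = (S_0/π) × [bracket] = (921/π) × 0.989190 = 289.99 W/m².
Ratio Q̄_A / Q̄_B = 293.54 / 289.99 = 1.012.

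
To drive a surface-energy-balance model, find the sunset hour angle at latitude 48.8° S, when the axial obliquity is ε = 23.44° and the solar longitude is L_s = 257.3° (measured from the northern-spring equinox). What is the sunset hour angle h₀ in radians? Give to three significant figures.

Solar declination: sin δ = sin ε · sin L_s = sin 23.44° × sin 257.3° = -0.38806, so δ = -22.834°.
cos h₀ = −tan ϕ · tan δ = −tan(-48.8°) × tan(-22.834°) = -0.4810, so h₀ = 2.0725 rad = 118.75°.

h₀ = 2.07 rad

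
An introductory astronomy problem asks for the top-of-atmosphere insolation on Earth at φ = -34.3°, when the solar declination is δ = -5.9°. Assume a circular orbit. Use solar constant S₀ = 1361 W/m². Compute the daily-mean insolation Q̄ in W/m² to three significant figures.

cos H₀ = −tan(-34.3°) tan(-5.900°) = -0.0705, H₀ = 1.6413 rad.
Bracket: H₀ sin φ sin δ + cos φ cos δ sin H₀ = 1.6413×-0.56353×-0.10279 + 0.82610×0.99470×0.99751 = 0.095073 + 0.819676 = 0.914749.
Q̄ = (S₀/π) × [bracket] = (1361/π) × 0.914749 = 396.3 W/m².

Q̄ ≈ 396 W/m²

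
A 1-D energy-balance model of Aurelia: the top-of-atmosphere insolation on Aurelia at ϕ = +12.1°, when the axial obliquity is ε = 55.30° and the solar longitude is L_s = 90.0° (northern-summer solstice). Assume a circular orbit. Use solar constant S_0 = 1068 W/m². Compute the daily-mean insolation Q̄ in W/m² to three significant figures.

Q̄ ≈ 290 W/m²

Solar declination: sin δ = sin ε · sin L_s = sin 55.30° × sin 90.0° = 0.82214, so δ = +55.300°.
cos h₀ = −tan(+12.1°) tan(+55.300°) = -0.3096, h₀ = 1.8856 rad.
Bracket: h₀ sin ϕ sin δ + cos ϕ cos δ sin h₀ = 1.8856×0.20962×0.82214 + 0.97778×0.56928×0.95086 = 0.324959 + 0.529278 = 0.854237.
Q̄ = (S_0/π) × [bracket] = (1068/π) × 0.854237 = 290.4 W/m².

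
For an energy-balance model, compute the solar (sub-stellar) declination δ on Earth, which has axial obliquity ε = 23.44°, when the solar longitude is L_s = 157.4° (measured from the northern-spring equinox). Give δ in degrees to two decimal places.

sin δ = sin ε · sin L_s = sin 23.44° × sin 157.4° = 0.152868.
δ = arcsin(0.152868) = +8.79°.

δ = +8.79°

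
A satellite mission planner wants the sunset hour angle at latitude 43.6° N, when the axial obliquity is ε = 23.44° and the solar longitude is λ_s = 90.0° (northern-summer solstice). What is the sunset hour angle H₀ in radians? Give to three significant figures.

H₀ = 2.00 rad

Solar declination: sin δ = sin ε · sin λ_s = sin 23.44° × sin 90.0° = 0.39779, so δ = +23.440°.
cos H₀ = −tan φ · tan δ = −tan(+43.6°) × tan(+23.440°) = -0.4129, so H₀ = 1.9964 rad = 114.39°.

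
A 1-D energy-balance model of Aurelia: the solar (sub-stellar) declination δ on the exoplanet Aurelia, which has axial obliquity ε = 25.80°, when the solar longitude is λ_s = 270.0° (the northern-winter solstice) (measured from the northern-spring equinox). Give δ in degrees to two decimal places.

δ = -25.80°

sin δ = sin ε · sin λ_s = sin 25.80° × sin 270.0° = -0.435231.
δ = arcsin(-0.435231) = -25.80°.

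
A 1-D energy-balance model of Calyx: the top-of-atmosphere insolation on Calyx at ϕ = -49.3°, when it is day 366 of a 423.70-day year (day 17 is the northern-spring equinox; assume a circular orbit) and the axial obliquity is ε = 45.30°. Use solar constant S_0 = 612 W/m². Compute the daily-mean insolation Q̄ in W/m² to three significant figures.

Solar longitude: L_s = 360° × (366 − 17)/423.70 = 296.531°.
sin δ = sin 45.30° × sin 296.531° = -0.63595, so δ = -39.490°.
cos h₀ = −tan(-49.3°) tan(-39.490°) = -0.9581, h₀ = 2.8509 rad.
Bracket: h₀ sin ϕ sin δ + cos ϕ cos δ sin h₀ = 2.8509×-0.75813×-0.63595 + 0.65210×0.77173×0.28659 = 1.374512 + 0.144225 = 1.518737.
Q̄ = (S_0/π) × [bracket] = (612/π) × 1.518737 = 295.9 W/m².

Q̄ ≈ 296 W/m²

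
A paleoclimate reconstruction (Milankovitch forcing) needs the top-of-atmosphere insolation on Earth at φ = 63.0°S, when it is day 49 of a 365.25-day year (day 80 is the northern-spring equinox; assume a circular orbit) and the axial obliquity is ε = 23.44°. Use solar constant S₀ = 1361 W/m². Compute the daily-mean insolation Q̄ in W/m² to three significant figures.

Q̄ ≈ 331 W/m²

Solar longitude: λ_s = 360° × (49 − 80)/365.25 = -30.554°, i.e. -30.554° + 360° = 329.446°.
sin δ = sin 23.44° × sin 329.446° = -0.20222, so δ = -11.667°.
cos H₀ = −tan(-63.0°) tan(-11.667°) = -0.4052, H₀ = 1.9880 rad.
Bracket: H₀ sin φ sin δ + cos φ cos δ sin H₀ = 1.9880×-0.89101×-0.20222 + 0.45399×0.97934×0.91421 = 0.358198 + 0.406467 = 0.764665.
Q̄ = (S₀/π) × [bracket] = (1361/π) × 0.764665 = 331.3 W/m².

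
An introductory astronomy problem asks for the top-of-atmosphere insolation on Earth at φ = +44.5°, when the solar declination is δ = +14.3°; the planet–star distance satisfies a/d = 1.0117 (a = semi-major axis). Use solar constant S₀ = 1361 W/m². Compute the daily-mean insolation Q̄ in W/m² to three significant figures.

cos H₀ = −tan(+44.5°) tan(+14.300°) = -0.2505, H₀ = 1.8240 rad.
Bracket: H₀ sin φ sin δ + cos φ cos δ sin H₀ = 1.8240×0.70091×0.24700 + 0.71325×0.96902×0.96812 = 0.315780 + 0.669120 = 0.984900.
Inverse-square distance factor (a/d)² = 1.0117² = 1.023537.
Q̄ = (S₀/π) × 1.023537 × [bracket] = (1361/π) × 1.023537 × 0.984900 = 436.7 W/m².

Q̄ ≈ 437 W/m²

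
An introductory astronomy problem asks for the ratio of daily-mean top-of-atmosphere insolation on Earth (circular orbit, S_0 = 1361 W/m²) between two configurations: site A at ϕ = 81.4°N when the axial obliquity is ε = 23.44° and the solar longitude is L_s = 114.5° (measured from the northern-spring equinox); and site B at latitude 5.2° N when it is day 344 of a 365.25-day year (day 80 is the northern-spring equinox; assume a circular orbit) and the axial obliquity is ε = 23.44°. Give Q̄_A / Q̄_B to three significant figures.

— Configuration A (ϕ=+81.4°):
Solar declination: sin δ = sin ε · sin L_s = sin 23.44° × sin 114.5° = 0.36197, so δ = +21.221°.
cos h₀ = −tan(+81.4°) tan(+21.221°) = -2.5675 ≤ −1 ⇒ polar day, h₀ = π.
Bracket: h₀ sin ϕ sin δ + cos ϕ cos δ sin h₀ = 3.1416×0.98876×0.36197 + 0.14954×0.93219×0.00000 = 1.124383 + 0.000000 = 1.124383.
Q̄ = (S_0/π) × [bracket] = (1361/π) × 1.124383 = 487.10 W/m².
— Configuration B (ϕ=+5.2°):
Solar longitude: L_s = 360° × (344 − 80)/365.25 = 260.205°.
sin δ = sin 23.44° × sin 260.205° = -0.39199, so δ = -23.078°.
cos h₀ = −tan(+5.2°) tan(-23.078°) = 0.0388, h₀ = 1.5320 rad.
Bracket: h₀ sin ϕ sin δ + cos ϕ cos δ sin h₀ = 1.5320×0.09063×-0.39199 + 0.99588×0.91997×0.99925 = -0.054426 + 0.915493 = 0.861067.
Q̄ = (S_0/π) × [bracket] = (1361/π) × 0.861067 = 373.03 W/m².
Ratio Q̄_A / Q̄_B = 487.10 / 373.03 = 1.306.

Q̄_A / Q̄_B ≈ 1.31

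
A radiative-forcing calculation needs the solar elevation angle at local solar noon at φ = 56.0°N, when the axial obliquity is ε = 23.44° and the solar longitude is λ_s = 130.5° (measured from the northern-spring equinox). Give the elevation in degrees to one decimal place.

Solar declination: sin δ = sin ε · sin λ_s = sin 23.44° × sin 130.5° = 0.30248, so δ = +17.607°.
At local noon the hour angle is zero, so the zenith angle equals |φ − δ| = |+56.0° − (+17.607°)| = 38.393°.
Elevation = 90° − 38.393° = 51.6°.

51.6°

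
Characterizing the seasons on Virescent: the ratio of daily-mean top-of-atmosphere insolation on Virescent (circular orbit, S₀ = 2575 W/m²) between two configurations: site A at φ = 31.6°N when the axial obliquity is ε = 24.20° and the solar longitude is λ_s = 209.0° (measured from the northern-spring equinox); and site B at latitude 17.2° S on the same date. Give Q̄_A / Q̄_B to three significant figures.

— Configuration A (φ=+31.6°):
Solar declination: sin δ = sin ε · sin λ_s = sin 24.20° × sin 209.0° = -0.19873, so δ = -11.463°.
cos H₀ = −tan(+31.6°) tan(-11.463°) = 0.1248, H₀ = 1.4457 rad.
Bracket: H₀ sin φ sin δ + cos φ cos δ sin H₀ = 1.4457×0.52399×-0.19873 + 0.85173×0.98005×0.99219 = -0.150544 + 0.828219 = 0.677675.
Q̄ = (S₀/π) × [bracket] = (2575/π) × 0.677675 = 555.45 W/m².
— Configuration B (φ=-17.2°):
cos H₀ = −tan(-17.2°) tan(-11.463°) = -0.0628, H₀ = 1.6336 rad.
Bracket: H₀ sin φ sin δ + cos φ cos δ sin H₀ = 1.6336×-0.29571×-0.19873 + 0.95528×0.98005×0.99803 = 0.096001 + 0.934378 = 1.030379.
Q̄ = (S₀/π) × [bracket] = (2575/π) × 1.030379 = 844.55 W/m².
Ratio Q̄_A / Q̄_B = 555.45 / 844.55 = 0.6577.

Q̄_A / Q̄_B ≈ 0.658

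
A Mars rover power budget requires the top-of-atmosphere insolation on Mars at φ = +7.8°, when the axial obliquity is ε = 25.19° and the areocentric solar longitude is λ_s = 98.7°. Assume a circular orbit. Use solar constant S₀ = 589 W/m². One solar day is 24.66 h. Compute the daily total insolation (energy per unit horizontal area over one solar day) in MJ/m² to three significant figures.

sin δ = sin 25.19° × sin 98.7° = 0.42072, so δ = +24.880°.
cos H₀ = −tan(+7.8°) tan(+24.880°) = -0.0635, H₀ = 1.6344 rad.
Bracket: H₀ sin φ sin δ + cos φ cos δ sin H₀ = 1.6344×0.13572×0.42072 + 0.99075×0.90719×0.99798 = 0.093324 + 0.896983 = 0.990307.
Q̄ = (S₀/π) × [bracket] = (589/π) × 0.990307 = 185.67 W/m².
Daily total = Q̄ × 24.66 h × 3600 s/h = 185.67 × 24.66 × 3600 / 10⁶ = 16.48 MJ/m².

16.5 MJ/m²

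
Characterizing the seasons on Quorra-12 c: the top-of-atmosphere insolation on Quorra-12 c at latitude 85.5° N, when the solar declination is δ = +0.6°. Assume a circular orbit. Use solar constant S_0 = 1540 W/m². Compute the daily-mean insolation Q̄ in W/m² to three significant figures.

cos h₀ = −tan(+85.5°) tan(+0.600°) = -0.1331, h₀ = 1.7043 rad.
Bracket: h₀ sin ϕ sin δ + cos ϕ cos δ sin h₀ = 1.7043×0.99692×0.01047 + 0.07846×0.99995×0.99111 = 0.017789 + 0.077759 = 0.095548.
Q̄ = (S_0/π) × [bracket] = (1540/π) × 0.095548 = 46.84 W/m².

Q̄ ≈ 46.8 W/m²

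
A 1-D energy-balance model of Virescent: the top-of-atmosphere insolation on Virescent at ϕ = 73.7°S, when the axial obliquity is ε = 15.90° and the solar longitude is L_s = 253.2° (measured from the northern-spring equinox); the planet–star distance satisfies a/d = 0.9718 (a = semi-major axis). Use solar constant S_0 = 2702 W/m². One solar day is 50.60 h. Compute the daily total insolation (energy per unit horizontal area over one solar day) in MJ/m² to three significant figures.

118 MJ/m²

Solar declination: sin δ = sin ε · sin L_s = sin 15.90° × sin 253.2° = -0.26227, so δ = -15.205°.
cos h₀ = −tan(-73.7°) tan(-15.205°) = -0.9294, h₀ = 2.7636 rad.
Bracket: h₀ sin ϕ sin δ + cos ϕ cos δ sin h₀ = 2.7636×-0.95981×-0.26227 + 0.28067×0.96500×0.36904 = 0.695679 + 0.099953 = 0.795632.
Inverse-square distance factor (a/d)² = 0.9718² = 0.944395.
Q̄ = (S_0/π) × 0.944395 × [bracket] = (2702/π) × 0.944395 × 0.795632 = 646.25 W/m².
Daily total = Q̄ × 50.60 h × 3600 s/h = 646.25 × 50.60 × 3600 / 10⁶ = 117.7 MJ/m².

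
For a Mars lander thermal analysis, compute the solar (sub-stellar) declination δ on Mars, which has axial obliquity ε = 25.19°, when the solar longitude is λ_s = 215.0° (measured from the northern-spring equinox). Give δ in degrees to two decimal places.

δ = -14.13°

sin δ = sin ε · sin λ_s = sin 25.19° × sin 215.0° = -0.244126.
δ = arcsin(-0.244126) = -14.13°.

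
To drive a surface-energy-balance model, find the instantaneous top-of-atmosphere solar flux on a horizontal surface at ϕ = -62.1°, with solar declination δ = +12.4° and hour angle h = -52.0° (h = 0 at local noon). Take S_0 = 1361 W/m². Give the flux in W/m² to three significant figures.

125 W/m²

cos θ_z = sin ϕ sin δ + cos ϕ cos δ cos h = -0.189776 + 0.281366 = 0.091590.
Flux = S_0 · cos θ_z = 1361 × 0.091590 = 124.7 W/m².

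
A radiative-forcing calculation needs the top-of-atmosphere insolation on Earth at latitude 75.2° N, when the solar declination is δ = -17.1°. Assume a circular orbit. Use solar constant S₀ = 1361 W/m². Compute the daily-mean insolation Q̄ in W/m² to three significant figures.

Q̄ ≈ 0.00 W/m²

cos H₀ = −tan(+75.2°) tan(-17.100°) = 1.1644 ≥ 1 ⇒ polar night, H₀ = 0 and Q̄ = 0.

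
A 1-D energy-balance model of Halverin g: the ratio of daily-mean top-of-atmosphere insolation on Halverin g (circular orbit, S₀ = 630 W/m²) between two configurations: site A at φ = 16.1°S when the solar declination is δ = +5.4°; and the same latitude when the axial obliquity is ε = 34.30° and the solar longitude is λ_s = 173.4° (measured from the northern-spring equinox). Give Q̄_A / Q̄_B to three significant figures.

— Configuration A (φ=-16.1°):
cos H₀ = −tan(-16.1°) tan(+5.400°) = 0.0273, H₀ = 1.5435 rad.
Bracket: H₀ sin φ sin δ + cos φ cos δ sin H₀ = 1.5435×-0.27731×0.09411 + 0.96078×0.99556×0.99963 = -0.040282 + 0.956160 = 0.915878.
Q̄ = (S₀/π) × [bracket] = (630/π) × 0.915878 = 183.67 W/m².
— Configuration B (φ=-16.1°):
Solar declination: sin δ = sin ε · sin λ_s = sin 34.30° × sin 173.4° = 0.06477, so δ = +3.714°.
cos H₀ = −tan(-16.1°) tan(+3.714°) = 0.0187, H₀ = 1.5521 rad.
Bracket: H₀ sin φ sin δ + cos φ cos δ sin H₀ = 1.5521×-0.27731×0.06477 + 0.96078×0.99790×0.99982 = -0.027878 + 0.958590 = 0.930712.
Q̄ = (S₀/π) × [bracket] = (630/π) × 0.930712 = 186.64 W/m².
Ratio Q̄_A / Q̄_B = 183.67 / 186.64 = 0.9841.

Q̄_A / Q̄_B ≈ 0.984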